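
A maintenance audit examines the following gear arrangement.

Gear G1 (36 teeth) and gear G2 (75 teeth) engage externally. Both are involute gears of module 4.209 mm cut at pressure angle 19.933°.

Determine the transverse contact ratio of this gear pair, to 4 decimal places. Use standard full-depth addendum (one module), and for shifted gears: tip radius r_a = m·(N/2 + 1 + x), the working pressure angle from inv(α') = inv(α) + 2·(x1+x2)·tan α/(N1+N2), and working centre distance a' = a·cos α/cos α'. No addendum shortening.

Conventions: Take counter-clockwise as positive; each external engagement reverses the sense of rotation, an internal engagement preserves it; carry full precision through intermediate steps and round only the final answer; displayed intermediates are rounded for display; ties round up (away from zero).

single-mesh involute tooth geometry (36T engaging 75T at module 4.209)
base radii: r_b1 = 71.223245, r_b2 = 148.381759
tip radii: r_a1 = 79.971000, r_a2 = 162.046500
no profile shift: α' = α, a' = a
action lengths: √(r_a1²−r_b1²) = 36.367709, √(r_a2²−r_b2²) = 65.130036
base pitch p_b = π·m·cos α = 12.430801
CR = (36.367709 + 65.130036 − 233.599500·sin 19.93300°)/12.430801 = 1.758435
contact ratio ≈ 1.7584

1.7584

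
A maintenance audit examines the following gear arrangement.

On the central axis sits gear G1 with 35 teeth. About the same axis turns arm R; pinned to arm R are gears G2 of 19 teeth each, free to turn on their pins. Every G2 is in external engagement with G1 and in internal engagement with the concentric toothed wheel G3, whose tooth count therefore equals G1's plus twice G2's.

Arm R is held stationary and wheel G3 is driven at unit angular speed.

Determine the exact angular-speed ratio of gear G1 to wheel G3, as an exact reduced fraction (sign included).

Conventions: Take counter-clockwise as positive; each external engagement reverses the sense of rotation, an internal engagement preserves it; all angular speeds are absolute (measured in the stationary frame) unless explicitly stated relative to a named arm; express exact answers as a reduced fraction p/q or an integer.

-73/35

topology: planetary set — G1 35T / G2 19T / G3 73T, arm = carrier (Willis)
ring teeth: 35 + 2·19 = 73
35(ω_sun−ω_arm) = −73(ω_ring−ω_arm),  ω_arm = 0, ω_ring = 1
ω_sun = 0 − (73/35)(1−0) = -73/35
ω_out/ω_in = -73/35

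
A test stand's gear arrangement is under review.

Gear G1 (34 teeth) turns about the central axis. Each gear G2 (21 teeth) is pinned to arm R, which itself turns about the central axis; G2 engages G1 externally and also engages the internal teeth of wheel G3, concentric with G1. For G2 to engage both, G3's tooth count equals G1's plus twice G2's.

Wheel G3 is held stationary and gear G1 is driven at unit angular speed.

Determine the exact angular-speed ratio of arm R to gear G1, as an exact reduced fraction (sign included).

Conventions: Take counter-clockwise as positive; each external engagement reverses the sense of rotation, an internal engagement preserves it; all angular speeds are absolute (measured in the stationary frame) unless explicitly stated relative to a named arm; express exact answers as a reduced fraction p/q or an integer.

topology: planetary set — G1 34T / G2 21T / G3 76T, arm = carrier (Willis)
ring teeth: 34 + 2·21 = 76
34(ω_sun−ω_arm) = −76(ω_ring−ω_arm),  ω_ring = 0, ω_sun = 1
34(1−ω_arm) = −76(0−ω_arm)  ⇒  110·ω_arm = 34  ⇒  ω_arm = 17/55
ω_out/ω_in = 17/55

17/55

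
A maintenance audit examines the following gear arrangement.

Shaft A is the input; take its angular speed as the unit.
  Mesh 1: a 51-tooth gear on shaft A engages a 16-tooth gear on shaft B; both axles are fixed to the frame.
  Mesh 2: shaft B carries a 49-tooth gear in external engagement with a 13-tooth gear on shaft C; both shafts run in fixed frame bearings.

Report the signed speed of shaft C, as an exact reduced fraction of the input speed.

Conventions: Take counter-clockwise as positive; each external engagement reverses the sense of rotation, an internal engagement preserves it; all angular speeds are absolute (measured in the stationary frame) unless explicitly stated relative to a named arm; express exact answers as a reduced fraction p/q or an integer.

2-mesh fixed-axis compound train (all bearings frame-fixed)
mesh 1 [51T→16T]: |ω|/ω_in = 1×51/16 = 51/16, sense flips to −
mesh 2 [49T→13T]: |ω|/ω_in = (51/16)×49/13 = 2499/208, sense flips to +
signed output speed (× input speed) = 2499/208

2499/208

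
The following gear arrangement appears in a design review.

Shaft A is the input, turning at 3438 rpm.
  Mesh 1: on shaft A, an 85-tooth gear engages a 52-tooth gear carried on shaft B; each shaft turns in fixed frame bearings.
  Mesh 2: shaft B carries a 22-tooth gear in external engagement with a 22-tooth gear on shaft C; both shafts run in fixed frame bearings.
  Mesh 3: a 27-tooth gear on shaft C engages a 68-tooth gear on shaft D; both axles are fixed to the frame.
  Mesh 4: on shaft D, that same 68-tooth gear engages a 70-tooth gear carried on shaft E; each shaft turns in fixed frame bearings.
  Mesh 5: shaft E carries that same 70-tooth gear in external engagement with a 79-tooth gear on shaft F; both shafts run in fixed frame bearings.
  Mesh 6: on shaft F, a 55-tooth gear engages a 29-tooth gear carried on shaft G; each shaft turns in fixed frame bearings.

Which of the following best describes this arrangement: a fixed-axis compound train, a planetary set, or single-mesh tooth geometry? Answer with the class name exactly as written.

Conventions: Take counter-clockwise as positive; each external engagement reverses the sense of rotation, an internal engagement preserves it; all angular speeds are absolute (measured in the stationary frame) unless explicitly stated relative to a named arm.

fixed-axis compound train

topology: fixed-axis compound train — 6 meshes, A→G
classification: fixed-axis compound train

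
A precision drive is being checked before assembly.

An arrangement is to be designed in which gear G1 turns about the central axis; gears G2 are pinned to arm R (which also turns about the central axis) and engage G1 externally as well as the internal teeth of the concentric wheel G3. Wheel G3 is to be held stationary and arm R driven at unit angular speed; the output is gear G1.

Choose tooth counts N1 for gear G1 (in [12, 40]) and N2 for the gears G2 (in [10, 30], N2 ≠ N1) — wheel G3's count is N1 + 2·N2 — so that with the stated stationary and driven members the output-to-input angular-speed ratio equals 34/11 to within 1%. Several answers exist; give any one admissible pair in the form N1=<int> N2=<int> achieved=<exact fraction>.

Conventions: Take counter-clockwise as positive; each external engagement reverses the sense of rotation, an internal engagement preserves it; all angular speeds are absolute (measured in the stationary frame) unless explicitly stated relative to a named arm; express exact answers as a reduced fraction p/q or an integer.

N1=22 N2=12 achieved=34/11

planetary set to be sized for 34/11 (Willis relation)
Willis with ω_ring = 0: ω_sun/ω_arm = (N1+N3)/N1; set equal to 34/11  ⇒  N3/N1 = 34/11 − 1 = 23/11
N3 = N1 + 2·N2  ⇒  N2/N1 = (N3/N1 − 1)/2 = (23/11 − 1)/2 = 6/11
smallest multiple with N1 ≥ 12 and N2 ≥ 10: k = 2  ⇒  N1 = 2·11 = 22, N2 = 2·6 = 12 (N1 ≤ 40, N2 ≤ 30, N2 ≠ N1 ✓), N3 = 22 + 2·12 = 46
check: (N1+N3)/N1 with N1 = 22, N3 = 46 gives 34/11; |achieved − target| = 0 ≤ 17/550 ✓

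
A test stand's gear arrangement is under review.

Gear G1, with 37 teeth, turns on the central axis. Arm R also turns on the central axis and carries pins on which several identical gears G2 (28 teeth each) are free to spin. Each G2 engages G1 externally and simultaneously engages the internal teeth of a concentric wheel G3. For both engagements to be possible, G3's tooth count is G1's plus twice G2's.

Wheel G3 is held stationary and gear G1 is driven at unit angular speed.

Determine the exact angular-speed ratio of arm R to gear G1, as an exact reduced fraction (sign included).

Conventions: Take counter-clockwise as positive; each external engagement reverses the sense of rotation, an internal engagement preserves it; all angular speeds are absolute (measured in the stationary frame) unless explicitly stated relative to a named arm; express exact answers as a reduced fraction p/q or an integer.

37/130

class = planetary set [G3 = 37+2·28 = 93; Willis about the carrier]
ring teeth: 37 + 2·28 = 93
37(ω_sun−ω_arm) = −93(ω_ring−ω_arm),  ω_ring = 0, ω_sun = 1
37(1−ω_arm) = −93(0−ω_arm)  ⇒  130·ω_arm = 37  ⇒  ω_arm = 37/130
ω_out/ω_in = 37/130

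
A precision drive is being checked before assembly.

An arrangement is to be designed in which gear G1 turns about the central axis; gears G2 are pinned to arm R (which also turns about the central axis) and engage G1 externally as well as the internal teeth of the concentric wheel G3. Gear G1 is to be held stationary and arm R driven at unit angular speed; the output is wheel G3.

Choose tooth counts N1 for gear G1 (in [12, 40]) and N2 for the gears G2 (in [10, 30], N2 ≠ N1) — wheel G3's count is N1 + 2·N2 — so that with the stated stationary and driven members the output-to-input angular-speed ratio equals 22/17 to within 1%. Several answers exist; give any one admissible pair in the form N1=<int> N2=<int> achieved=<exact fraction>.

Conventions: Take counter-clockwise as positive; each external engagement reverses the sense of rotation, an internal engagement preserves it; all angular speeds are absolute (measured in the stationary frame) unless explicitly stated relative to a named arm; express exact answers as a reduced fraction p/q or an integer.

N1=15 N2=18 achieved=22/17

class = planetary set [ratio 22/17 wanted; Willis about the carrier]
Willis with ω_sun = 0: ω_ring/ω_arm = (N1+N3)/N3; set equal to 22/17  ⇒  N3/N1 = 1/(22/17 − 1) = 17/5
N3 = N1 + 2·N2  ⇒  N2/N1 = (N3/N1 − 1)/2 = (17/5 − 1)/2 = 6/5
smallest multiple with N1 ≥ 12 and N2 ≥ 10: k = 3  ⇒  N1 = 3·5 = 15, N2 = 3·6 = 18 (N1 ≤ 40, N2 ≤ 30, N2 ≠ N1 ✓), N3 = 15 + 2·18 = 51
check: (N1+N3)/N3 with N1 = 15, N3 = 51 gives 22/17; |achieved − target| = 0 ≤ 11/850 ✓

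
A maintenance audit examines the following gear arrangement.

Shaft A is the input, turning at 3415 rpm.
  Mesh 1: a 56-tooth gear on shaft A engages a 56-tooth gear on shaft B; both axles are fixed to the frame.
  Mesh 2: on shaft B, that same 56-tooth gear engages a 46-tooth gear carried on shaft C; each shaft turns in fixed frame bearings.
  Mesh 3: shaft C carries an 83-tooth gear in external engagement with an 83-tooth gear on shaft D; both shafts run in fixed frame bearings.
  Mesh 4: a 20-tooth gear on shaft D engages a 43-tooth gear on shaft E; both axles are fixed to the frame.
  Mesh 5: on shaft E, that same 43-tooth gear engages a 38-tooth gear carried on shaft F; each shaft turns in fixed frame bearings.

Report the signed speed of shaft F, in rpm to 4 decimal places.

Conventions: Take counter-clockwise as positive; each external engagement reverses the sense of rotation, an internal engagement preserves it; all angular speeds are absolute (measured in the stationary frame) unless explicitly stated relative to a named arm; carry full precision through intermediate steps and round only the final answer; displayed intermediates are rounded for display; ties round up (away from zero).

-2188.1007 rpm

5-mesh fixed-axis compound train (all bearings frame-fixed)
mesh 1 [56T→56T]: ω = 3415.0000×56/56 = 3415.0000 rpm, sense flips to −
mesh 2 [56T→46T]: ω = 3415.0000×56/46 = 4157.3913 rpm, sense flips to +
mesh 3 [83T→83T]: ω = 4157.3913×83/83 = 4157.3913 rpm, sense flips to −
mesh 4 [20T→43T]: ω = 4157.3913×20/43 = 1933.6704 rpm, sense flips to +
mesh 5 [43T→38T]: ω = 1933.6704×43/38 = 2188.1007 rpm, sense flips to −
signed output speed = -2188.1007 rpm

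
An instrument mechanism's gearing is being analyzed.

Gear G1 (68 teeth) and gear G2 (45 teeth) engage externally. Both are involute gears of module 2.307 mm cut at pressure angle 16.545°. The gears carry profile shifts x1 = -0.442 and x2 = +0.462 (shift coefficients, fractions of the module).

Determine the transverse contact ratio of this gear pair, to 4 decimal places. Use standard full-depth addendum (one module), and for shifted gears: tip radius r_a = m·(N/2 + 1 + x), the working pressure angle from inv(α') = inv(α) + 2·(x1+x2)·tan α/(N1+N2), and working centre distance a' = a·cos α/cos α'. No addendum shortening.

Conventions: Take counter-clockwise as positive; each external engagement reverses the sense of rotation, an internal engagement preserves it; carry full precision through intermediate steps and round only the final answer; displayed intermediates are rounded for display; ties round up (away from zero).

1.9157

recognized (one external pair, fixed centres): single-mesh tooth geometry, m = 2.307, N1 = 68, N2 = 45
base radii: r_b1 = 75.190382, r_b2 = 49.758341
tip radii: r_a1 = 79.725306, r_a2 = 55.280334
inv(α') = inv(16.545°) + 2·(-0.442+0.462)·tan α/(68+45) = 0.00840844  ⇒  α' = 16.61298°
a' = a·cos α / cos α' = 130.3455·cos 16.545°/cos 16.61298° = 130.391548
action lengths: √(r_a1²−r_b1²) = 26.505298, √(r_a2²−r_b2²) = 24.083663
base pitch p_b = π·m·cos α = 6.947575
CR = (26.505298 + 24.083663 − 130.391548·sin 16.61298°)/6.947575 = 1.915677
contact ratio ≈ 1.9157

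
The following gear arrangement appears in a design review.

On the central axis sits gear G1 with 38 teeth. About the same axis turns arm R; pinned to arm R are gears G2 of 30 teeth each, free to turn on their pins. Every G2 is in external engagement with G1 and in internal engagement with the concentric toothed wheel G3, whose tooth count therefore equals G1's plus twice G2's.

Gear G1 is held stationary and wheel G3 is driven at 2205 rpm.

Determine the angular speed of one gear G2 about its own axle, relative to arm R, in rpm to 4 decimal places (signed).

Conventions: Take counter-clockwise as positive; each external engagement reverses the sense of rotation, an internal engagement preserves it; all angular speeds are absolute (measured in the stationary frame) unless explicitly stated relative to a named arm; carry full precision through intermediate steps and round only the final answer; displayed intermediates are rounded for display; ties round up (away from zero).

recognized (axles ride arm R): planetary set, 38/30/98 teeth
normalise by the input: solve with ω_ring = 1, then scale by 2205 rpm
ring teeth: 38 + 2·30 = 98
38(ω_sun−ω_arm) = −98(ω_ring−ω_arm),  ω_sun = 0, ω_ring = 1
38(0−ω_arm) = −98(1−ω_arm)  ⇒  136·ω_arm = 98  ⇒  ω_arm = 49/68
sun–planet mesh: 38·(0−49/68) = −30·(ω_p−ω_arm)  ⇒  ω_p−ω_arm = 931/1020
scale: ω_p−ω_arm = 931/1020 × 2205 rpm = +2012.6029 rpm

+2012.6029 rpm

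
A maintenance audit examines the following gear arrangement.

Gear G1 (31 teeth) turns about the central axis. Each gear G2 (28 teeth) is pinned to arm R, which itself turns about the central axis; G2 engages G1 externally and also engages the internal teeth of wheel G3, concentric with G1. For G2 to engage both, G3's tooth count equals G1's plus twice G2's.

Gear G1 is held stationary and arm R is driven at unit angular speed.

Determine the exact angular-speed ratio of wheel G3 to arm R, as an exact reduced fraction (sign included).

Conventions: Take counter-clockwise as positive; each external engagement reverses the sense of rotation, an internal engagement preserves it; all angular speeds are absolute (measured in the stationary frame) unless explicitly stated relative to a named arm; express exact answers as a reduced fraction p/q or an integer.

class = planetary set [G3 = 31+2·28 = 87; Willis about the carrier]
ring teeth: 31 + 2·28 = 87
31(ω_sun−ω_arm) = −87(ω_ring−ω_arm),  ω_sun = 0, ω_arm = 1
ω_ring = 1 − (31/87)(0−1) = 118/87
ω_out/ω_in = 118/87

118/87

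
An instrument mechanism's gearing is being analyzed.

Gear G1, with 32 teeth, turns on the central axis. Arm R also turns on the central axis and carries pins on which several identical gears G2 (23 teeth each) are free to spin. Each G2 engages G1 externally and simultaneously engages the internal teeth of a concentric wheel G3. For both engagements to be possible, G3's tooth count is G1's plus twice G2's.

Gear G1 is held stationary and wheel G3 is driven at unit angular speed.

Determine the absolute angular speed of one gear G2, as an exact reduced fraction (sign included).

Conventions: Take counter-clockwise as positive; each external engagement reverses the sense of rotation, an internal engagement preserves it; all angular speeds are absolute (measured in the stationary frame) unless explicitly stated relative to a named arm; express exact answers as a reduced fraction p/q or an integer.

39/23

recognized (axles ride arm R): planetary set, 32/23/78 teeth
ring teeth: 32 + 2·23 = 78
32(ω_sun−ω_arm) = −78(ω_ring−ω_arm),  ω_sun = 0, ω_ring = 1
32(0−ω_arm) = −78(1−ω_arm)  ⇒  110·ω_arm = 78  ⇒  ω_arm = 39/55
sun–planet mesh: 32·(0−39/55) = −23·(ω_p−ω_arm)  ⇒  ω_p−ω_arm = 1248/1265
ω_p = 39/55 + 1248/1265 = 39/23
exact speed ratio = 39/23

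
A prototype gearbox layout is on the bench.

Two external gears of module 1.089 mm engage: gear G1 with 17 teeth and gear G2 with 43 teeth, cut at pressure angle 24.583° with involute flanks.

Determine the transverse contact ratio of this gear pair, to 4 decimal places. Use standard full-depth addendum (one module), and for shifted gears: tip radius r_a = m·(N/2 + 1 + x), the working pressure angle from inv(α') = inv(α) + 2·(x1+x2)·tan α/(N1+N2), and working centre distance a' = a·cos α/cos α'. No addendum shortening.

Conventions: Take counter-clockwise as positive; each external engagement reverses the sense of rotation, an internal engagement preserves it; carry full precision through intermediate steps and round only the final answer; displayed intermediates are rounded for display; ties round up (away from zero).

1.4625

topology: single-mesh involute geometry — m = 1.089, 17T/43T pair
base radii: r_b1 = 8.417487, r_b2 = 21.291291
tip radii: r_a1 = 10.345500, r_a2 = 24.502500
no profile shift: α' = α, a' = a
action lengths: √(r_a1²−r_b1²) = 6.014589, √(r_a2²−r_b2²) = 12.126560
base pitch p_b = π·m·cos α = 3.111096
CR = (6.014589 + 12.126560 − 32.670000·sin 24.58300°)/3.111096 = 1.462530
contact ratio ≈ 1.4625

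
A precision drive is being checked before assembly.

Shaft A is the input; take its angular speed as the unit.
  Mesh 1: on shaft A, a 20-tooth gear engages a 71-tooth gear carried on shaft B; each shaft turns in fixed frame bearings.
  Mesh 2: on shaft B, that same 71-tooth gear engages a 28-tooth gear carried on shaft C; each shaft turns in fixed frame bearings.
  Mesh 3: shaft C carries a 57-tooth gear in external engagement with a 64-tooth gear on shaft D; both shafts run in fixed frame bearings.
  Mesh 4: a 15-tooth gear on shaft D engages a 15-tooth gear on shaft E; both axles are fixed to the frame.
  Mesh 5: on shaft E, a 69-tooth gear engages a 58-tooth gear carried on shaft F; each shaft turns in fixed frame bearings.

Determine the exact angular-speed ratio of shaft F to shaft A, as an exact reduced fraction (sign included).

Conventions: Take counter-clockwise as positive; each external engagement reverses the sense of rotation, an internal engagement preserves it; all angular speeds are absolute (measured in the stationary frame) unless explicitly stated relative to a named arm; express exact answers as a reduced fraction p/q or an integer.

class = fixed-axis compound train [5 meshes; 5 ratios multiply, 5 sense flips]
mesh 1 [20T→71T]: running ratio 20/71, sense −
mesh 2 [71T→28T]: running ratio 5/7, sense +
mesh 3 [57T→64T]: running ratio 285/448, sense −
mesh 4 [15T→15T]: running ratio 285/448, sense +
mesh 5 [69T→58T]: running ratio 19665/25984, sense −
ω_out/ω_in = -19665/25984

-19665/25984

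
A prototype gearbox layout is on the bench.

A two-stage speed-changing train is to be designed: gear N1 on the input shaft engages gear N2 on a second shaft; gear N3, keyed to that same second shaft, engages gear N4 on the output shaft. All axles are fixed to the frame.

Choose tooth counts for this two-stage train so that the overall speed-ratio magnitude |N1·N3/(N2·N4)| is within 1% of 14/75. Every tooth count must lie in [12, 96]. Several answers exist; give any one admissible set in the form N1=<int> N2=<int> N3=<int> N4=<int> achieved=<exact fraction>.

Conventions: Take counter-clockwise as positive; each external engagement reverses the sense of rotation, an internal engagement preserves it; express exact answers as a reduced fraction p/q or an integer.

topology: fixed-axis compound train — 2 stages, target 14/75
target = 14/75 in lowest terms: an exact hit needs N1·N3 = k·14 and N2·N4 = k·75 for one integer k, every count in [12, 96]; additionally prefer no 1:1 stage (N1 ≠ N2, N3 ≠ N4)
k = 1…11: no 1:1-free in-range split of k·14 and k·75 into factor pairs; take k = 12
k = 12: N1·N3 = 168 = 12·14, N2·N4 = 900 = 75·12
achieved = 12·14/(75·12) = 14/75; |achieved − target| = 0 ≤ 7/3750 ✓

N1=12 N2=75 N3=14 N4=12 achieved=14/75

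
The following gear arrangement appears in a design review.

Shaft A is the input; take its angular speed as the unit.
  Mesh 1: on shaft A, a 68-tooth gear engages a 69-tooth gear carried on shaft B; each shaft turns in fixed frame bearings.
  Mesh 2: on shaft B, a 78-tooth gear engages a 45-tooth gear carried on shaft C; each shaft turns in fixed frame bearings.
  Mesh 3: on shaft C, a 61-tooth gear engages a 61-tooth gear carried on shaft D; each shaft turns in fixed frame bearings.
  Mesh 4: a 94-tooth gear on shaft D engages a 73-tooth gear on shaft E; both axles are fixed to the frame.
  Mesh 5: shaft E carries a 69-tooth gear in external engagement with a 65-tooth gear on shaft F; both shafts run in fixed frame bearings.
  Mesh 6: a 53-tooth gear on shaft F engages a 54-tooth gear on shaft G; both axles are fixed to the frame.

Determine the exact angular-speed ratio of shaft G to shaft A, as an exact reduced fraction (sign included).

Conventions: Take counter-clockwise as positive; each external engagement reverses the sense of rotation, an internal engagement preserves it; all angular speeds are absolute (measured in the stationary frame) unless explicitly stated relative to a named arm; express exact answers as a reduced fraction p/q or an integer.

338776/147825

class = fixed-axis compound train [6 meshes; 6 ratios multiply, 6 sense flips]
mesh 1 [68T→69T]: running ratio 68/69, sense −
mesh 2 [78T→45T]: running ratio 1768/1035, sense +
mesh 3 [61T→61T]: running ratio 1768/1035, sense −
mesh 4 [94T→73T]: running ratio 166192/75555, sense +
mesh 5 [69T→65T]: running ratio 12784/5475, sense −
mesh 6 [53T→54T]: running ratio 338776/147825, sense +
ω_out/ω_in = 338776/147825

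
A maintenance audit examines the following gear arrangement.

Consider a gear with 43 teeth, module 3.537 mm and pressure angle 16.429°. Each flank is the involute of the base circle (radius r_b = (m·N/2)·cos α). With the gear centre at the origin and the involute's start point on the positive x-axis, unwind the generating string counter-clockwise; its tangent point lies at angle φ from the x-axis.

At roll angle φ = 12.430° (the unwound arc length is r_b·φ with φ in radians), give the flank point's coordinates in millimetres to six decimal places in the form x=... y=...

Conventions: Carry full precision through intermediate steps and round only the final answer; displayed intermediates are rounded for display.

single-mesh involute tooth geometry (43T wheel at module 3.537)
pitch radius r_p = m·N/2 = 3.537·43/2 = 76.045500
base radius r_b = r_p·cos α = 76.045500·cos 16.429° = 72.940634
roll angle φ = 12.430° = 0.21694443 rad
x = r_b·(cos φ + φ·sin φ) = 74.636962
y = r_b·(sin φ − φ·cos φ) = 0.247086

x=74.636962 y=0.247086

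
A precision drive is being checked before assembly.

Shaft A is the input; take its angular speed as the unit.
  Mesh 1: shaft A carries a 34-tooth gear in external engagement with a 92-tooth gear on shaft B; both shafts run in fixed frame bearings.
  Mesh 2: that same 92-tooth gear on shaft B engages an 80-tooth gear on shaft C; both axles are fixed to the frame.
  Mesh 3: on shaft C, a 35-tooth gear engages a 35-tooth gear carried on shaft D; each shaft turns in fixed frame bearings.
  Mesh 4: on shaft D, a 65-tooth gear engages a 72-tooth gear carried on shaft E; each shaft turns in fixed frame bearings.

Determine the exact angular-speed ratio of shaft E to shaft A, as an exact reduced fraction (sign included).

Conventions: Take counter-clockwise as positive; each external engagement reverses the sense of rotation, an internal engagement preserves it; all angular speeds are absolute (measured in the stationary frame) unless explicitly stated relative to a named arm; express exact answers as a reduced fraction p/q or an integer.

class = fixed-axis compound train [4 meshes; 4 ratios multiply, 4 sense flips]
mesh 1 [34T→92T]: running ratio 17/46, sense −
mesh 2 [92T→80T]: running ratio 17/40, sense +
mesh 3 [35T→35T]: running ratio 17/40, sense −
mesh 4 [65T→72T]: running ratio 221/576, sense +
ω_out/ω_in = 221/576

221/576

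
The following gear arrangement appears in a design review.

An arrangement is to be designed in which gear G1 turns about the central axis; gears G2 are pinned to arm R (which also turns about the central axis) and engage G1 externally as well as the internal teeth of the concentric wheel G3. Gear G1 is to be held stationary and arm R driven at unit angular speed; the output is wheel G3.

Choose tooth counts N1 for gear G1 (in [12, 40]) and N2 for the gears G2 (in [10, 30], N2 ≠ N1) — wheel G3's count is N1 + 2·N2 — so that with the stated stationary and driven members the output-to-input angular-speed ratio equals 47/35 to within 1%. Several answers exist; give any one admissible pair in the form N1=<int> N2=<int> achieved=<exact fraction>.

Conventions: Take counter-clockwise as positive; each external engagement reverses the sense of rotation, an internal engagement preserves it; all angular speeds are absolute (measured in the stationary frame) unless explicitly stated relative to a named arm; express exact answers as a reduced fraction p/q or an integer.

planetary set to be sized for 47/35 (Willis relation)
Willis with ω_sun = 0: ω_ring/ω_arm = (N1+N3)/N3; set equal to 47/35  ⇒  N3/N1 = 1/(47/35 − 1) = 35/12
N3 = N1 + 2·N2  ⇒  N2/N1 = (N3/N1 − 1)/2 = (35/12 − 1)/2 = 23/24
smallest multiple with N1 ≥ 12 and N2 ≥ 10: k = 1  ⇒  N1 = 1·24 = 24, N2 = 1·23 = 23 (N1 ≤ 40, N2 ≤ 30, N2 ≠ N1 ✓), N3 = 24 + 2·23 = 70
check: (N1+N3)/N3 with N1 = 24, N3 = 70 gives 47/35; |achieved − target| = 0 ≤ 47/3500 ✓

N1=24 N2=23 achieved=47/35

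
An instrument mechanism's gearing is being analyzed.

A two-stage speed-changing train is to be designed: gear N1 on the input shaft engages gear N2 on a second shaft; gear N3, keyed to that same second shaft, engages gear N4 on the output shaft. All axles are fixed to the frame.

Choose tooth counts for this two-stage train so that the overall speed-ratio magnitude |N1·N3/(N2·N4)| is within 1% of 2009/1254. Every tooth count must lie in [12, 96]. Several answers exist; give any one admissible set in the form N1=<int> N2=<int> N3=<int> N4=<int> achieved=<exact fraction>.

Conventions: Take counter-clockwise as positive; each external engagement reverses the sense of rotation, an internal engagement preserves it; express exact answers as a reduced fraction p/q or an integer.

topology: fixed-axis compound train — 2 stages, target 2009/1254
target = 2009/1254 in lowest terms: an exact hit needs N1·N3 = k·2009 and N2·N4 = k·1254 for one integer k, every count in [12, 96]; additionally prefer no 1:1 stage (N1 ≠ N2, N3 ≠ N4)
k = 1: N1·N3 = 2009 = 41·49, N2·N4 = 1254 = 19·66
achieved = 41·49/(19·66) = 2009/1254; |achieved − target| = 0 ≤ 2009/125400 ✓

N1=41 N2=19 N3=49 N4=66 achieved=2009/1254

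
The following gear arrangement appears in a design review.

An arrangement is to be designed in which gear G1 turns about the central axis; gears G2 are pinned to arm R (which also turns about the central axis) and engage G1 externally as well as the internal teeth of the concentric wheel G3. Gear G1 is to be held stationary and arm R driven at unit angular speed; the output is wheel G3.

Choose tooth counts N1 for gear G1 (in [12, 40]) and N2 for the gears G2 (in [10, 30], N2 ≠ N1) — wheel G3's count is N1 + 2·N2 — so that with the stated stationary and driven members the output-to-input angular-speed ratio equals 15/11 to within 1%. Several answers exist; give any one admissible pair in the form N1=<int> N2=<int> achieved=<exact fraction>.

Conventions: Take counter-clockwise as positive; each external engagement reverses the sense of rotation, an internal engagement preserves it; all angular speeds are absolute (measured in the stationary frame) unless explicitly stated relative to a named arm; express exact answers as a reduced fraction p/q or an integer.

design class (target 15/11): planetary set
Willis with ω_sun = 0: ω_ring/ω_arm = (N1+N3)/N3; set equal to 15/11  ⇒  N3/N1 = 1/(15/11 − 1) = 11/4
N3 = N1 + 2·N2  ⇒  N2/N1 = (N3/N1 − 1)/2 = (11/4 − 1)/2 = 7/8
smallest multiple with N1 ≥ 12 and N2 ≥ 10: k = 2  ⇒  N1 = 2·8 = 16, N2 = 2·7 = 14 (N1 ≤ 40, N2 ≤ 30, N2 ≠ N1 ✓), N3 = 16 + 2·14 = 44
check: (N1+N3)/N3 with N1 = 16, N3 = 44 gives 15/11; |achieved − target| = 0 ≤ 3/220 ✓

N1=16 N2=14 achieved=15/11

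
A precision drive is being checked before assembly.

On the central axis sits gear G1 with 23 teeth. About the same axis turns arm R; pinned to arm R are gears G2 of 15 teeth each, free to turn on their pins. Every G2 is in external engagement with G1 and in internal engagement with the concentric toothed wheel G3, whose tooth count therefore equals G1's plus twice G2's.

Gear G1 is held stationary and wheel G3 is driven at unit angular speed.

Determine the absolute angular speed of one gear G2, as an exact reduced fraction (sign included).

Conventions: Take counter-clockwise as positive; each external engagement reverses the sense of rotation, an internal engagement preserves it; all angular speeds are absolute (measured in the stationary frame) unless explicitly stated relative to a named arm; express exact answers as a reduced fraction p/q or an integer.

topology: planetary set — G1 23T / G2 15T / G3 53T, arm = carrier (Willis)
ring teeth: 23 + 2·15 = 53
23(ω_sun−ω_arm) = −53(ω_ring−ω_arm),  ω_sun = 0, ω_ring = 1
23(0−ω_arm) = −53(1−ω_arm)  ⇒  76·ω_arm = 53  ⇒  ω_arm = 53/76
sun–planet mesh: 23·(0−53/76) = −15·(ω_p−ω_arm)  ⇒  ω_p−ω_arm = 1219/1140
ω_p = 53/76 + 1219/1140 = 53/30
exact speed ratio = 53/30

53/30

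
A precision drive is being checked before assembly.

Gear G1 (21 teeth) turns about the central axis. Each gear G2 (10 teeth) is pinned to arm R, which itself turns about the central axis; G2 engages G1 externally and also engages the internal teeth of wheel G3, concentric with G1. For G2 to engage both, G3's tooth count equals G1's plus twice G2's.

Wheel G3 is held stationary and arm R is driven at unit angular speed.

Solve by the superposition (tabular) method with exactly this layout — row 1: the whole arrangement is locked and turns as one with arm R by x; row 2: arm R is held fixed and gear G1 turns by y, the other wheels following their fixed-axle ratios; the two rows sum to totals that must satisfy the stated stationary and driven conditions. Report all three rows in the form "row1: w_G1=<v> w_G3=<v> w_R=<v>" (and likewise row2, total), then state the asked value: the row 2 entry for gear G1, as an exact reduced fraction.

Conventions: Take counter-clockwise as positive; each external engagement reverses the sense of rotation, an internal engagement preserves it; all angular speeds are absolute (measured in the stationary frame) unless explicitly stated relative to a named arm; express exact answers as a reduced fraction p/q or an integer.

row1: w_G1=1 w_G3=1 w_R=1
row2: w_G1=41/21 w_G3=-1 w_R=0
total: w_G1=62/21 w_G3=0 w_R=1
asked value: 41/21

planetary set (21T centre, 10T on arm, 41T internal) — Willis relation
row 1 (train locked, turned with arm): all members turn x
superposition row 2 [arm held]: sun y, ring −(21/41)·y, arm 0
boundary: total ω_ring = x − (21/41)·y = 0 and total ω_arm = x = 1  ⇒  y = 41/21, x = 1
row 2 ring = −(21/41)·41/21 = -1
totals (row 1 + row 2): sun 1 + 41/21 = 62/21, ring 1 + (-1) = 0, arm 1 + 0 = 1
asked cell (row2, sun) = 41/21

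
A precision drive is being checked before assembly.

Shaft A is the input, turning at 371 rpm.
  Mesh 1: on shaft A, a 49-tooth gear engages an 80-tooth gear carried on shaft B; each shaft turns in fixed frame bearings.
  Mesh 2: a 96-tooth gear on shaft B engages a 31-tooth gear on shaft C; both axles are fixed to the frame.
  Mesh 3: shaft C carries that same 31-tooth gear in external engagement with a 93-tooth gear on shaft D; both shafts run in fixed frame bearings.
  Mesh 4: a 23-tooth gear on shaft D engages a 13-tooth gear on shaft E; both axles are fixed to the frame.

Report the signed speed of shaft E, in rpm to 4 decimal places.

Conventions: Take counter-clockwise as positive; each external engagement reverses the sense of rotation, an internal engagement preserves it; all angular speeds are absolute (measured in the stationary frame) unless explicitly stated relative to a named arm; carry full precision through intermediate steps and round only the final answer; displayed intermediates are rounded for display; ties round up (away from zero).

+415.0045 rpm

class = fixed-axis compound train [4 meshes; 4 ratios multiply, 4 sense flips]
mesh 1 [49T→80T]: ω = 371.0000×49/80 = 227.2375 rpm, sense flips to −
mesh 2 [96T→31T]: ω = 227.2375×96/31 = 703.7032 rpm, sense flips to +
mesh 3 [31T→93T]: ω = 703.7032×31/93 = 234.5677 rpm, sense flips to −
mesh 4 [23T→13T]: ω = 234.5677×23/13 = 415.0045 rpm, sense flips to +
signed output speed = +415.0045 rpm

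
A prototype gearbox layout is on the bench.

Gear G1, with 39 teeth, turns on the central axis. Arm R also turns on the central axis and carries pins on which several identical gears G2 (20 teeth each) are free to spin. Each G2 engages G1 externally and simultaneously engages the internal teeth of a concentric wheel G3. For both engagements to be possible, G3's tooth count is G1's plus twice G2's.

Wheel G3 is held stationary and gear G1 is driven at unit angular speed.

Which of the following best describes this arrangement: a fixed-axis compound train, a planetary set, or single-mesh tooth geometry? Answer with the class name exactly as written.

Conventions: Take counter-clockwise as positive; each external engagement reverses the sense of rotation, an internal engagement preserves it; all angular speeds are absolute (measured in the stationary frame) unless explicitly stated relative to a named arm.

topology: planetary set — G1 39T / G2 20T / G3 79T, arm = carrier (Willis)
classification: planetary set

planetary set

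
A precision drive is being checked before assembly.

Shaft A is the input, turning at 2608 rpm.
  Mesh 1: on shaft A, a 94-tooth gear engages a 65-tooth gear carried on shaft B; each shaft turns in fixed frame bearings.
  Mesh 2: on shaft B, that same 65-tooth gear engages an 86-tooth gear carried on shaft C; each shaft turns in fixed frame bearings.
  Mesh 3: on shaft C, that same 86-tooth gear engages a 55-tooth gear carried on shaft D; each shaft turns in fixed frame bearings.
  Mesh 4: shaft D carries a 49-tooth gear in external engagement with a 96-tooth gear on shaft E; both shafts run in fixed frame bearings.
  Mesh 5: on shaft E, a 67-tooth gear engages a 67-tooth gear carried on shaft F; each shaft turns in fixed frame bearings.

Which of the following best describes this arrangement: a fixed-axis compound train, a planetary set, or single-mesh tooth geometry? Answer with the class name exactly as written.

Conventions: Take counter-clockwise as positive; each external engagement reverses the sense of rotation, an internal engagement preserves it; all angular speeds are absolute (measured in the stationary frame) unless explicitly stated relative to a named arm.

topology: fixed-axis compound train — 5 meshes, A→F
classification: fixed-axis compound train

fixed-axis compound train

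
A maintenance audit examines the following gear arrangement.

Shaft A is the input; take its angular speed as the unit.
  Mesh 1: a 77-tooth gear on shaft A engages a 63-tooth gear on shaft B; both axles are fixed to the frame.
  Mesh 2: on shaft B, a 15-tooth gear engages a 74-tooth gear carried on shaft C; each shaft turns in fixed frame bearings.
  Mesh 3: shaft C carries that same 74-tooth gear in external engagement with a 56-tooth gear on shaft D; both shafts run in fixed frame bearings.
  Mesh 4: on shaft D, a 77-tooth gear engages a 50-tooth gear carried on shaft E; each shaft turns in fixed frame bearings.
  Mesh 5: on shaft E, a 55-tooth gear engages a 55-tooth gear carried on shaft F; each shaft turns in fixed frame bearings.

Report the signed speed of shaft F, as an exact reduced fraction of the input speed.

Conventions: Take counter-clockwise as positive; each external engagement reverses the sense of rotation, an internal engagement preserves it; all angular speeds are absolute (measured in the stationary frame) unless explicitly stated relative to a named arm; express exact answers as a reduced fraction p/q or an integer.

-121/240

5-mesh fixed-axis compound train (all bearings frame-fixed)
mesh 1 [77T→63T]: |ω|/ω_in = 1×77/63 = 11/9, sense flips to −
mesh 2 [15T→74T]: |ω|/ω_in = (11/9)×15/74 = 55/222, sense flips to +
mesh 3 [74T→56T]: |ω|/ω_in = (55/222)×74/56 = 55/168, sense flips to −
mesh 4 [77T→50T]: |ω|/ω_in = (55/168)×77/50 = 121/240, sense flips to +
mesh 5 [55T→55T]: |ω|/ω_in = (121/240)×55/55 = 121/240, sense flips to −
signed output speed (× input speed) = -121/240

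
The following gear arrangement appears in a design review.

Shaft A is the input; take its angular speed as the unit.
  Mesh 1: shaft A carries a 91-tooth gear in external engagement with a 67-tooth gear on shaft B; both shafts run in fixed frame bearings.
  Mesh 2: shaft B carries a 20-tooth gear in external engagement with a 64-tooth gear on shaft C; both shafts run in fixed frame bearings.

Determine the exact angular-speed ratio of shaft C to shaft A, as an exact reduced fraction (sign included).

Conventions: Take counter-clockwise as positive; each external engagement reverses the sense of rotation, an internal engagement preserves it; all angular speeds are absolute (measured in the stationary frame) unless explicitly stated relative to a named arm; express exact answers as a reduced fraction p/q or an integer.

class = fixed-axis compound train [2 meshes; 2 ratios multiply, 2 sense flips]
mesh 1 [91T→67T]: running ratio 91/67, sense −
mesh 2 [20T→64T]: running ratio 455/1072, sense +
ω_out/ω_in = 455/1072

455/1072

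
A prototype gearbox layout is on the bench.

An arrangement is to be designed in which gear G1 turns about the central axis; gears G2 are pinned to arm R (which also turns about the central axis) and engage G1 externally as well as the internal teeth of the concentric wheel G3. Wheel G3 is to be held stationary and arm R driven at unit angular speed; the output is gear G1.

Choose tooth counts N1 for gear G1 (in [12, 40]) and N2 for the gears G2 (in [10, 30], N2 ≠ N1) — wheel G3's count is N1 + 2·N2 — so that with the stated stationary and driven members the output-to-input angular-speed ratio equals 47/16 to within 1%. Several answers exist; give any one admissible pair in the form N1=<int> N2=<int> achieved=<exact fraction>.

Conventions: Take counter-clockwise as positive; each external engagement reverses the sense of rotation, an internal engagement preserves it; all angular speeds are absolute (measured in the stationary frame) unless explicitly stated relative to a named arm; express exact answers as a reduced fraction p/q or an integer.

topology: planetary set — design target 47/16, arm = carrier (Willis)
Willis with ω_ring = 0: ω_sun/ω_arm = (N1+N3)/N1; set equal to 47/16  ⇒  N3/N1 = 47/16 − 1 = 31/16
N3 = N1 + 2·N2  ⇒  N2/N1 = (N3/N1 − 1)/2 = (31/16 − 1)/2 = 15/32
smallest multiple with N1 ≥ 12 and N2 ≥ 10: k = 1  ⇒  N1 = 1·32 = 32, N2 = 1·15 = 15 (N1 ≤ 40, N2 ≤ 30, N2 ≠ N1 ✓), N3 = 32 + 2·15 = 62
check: (N1+N3)/N1 with N1 = 32, N3 = 62 gives 47/16; |achieved − target| = 0 ≤ 47/1600 ✓

N1=32 N2=15 achieved=47/16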